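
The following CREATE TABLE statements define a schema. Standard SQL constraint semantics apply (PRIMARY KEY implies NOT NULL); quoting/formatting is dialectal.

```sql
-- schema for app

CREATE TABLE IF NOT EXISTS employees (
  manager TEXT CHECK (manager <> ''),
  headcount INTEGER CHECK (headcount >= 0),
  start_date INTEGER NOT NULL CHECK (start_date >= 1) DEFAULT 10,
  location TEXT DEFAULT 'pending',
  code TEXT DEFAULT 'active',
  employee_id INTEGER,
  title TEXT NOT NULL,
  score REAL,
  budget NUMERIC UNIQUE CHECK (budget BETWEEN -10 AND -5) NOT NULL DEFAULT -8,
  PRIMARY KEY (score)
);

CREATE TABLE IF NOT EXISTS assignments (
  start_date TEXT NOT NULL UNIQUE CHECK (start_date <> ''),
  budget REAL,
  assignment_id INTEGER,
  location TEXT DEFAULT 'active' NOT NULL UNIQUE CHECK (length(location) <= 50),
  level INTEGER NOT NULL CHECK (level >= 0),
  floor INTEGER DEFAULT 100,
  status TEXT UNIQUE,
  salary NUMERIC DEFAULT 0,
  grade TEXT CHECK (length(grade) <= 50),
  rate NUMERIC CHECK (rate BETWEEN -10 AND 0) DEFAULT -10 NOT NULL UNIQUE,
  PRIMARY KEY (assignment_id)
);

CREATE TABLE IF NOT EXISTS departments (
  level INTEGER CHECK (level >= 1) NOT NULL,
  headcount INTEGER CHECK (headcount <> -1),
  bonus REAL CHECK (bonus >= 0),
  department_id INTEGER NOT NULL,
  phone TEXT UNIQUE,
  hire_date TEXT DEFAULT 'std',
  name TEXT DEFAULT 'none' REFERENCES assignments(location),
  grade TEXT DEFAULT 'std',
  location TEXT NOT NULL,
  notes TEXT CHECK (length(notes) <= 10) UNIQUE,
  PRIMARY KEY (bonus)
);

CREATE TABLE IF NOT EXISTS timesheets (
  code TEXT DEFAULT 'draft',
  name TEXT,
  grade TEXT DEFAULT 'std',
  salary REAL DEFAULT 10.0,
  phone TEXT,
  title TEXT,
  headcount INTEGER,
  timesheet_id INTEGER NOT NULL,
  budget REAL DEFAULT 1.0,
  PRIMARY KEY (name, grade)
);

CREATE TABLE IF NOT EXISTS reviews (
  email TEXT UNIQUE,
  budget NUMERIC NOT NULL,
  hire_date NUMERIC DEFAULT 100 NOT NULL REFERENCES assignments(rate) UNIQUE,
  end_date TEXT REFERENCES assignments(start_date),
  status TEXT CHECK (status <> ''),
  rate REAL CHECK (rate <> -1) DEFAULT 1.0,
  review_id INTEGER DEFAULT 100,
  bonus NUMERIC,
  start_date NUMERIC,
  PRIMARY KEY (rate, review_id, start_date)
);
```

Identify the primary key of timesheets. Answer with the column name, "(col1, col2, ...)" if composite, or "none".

A table-level PRIMARY KEY clause names 2 columns: name, grade.
This is a composite key — the combination is unique, not each column individually.

(name, grade)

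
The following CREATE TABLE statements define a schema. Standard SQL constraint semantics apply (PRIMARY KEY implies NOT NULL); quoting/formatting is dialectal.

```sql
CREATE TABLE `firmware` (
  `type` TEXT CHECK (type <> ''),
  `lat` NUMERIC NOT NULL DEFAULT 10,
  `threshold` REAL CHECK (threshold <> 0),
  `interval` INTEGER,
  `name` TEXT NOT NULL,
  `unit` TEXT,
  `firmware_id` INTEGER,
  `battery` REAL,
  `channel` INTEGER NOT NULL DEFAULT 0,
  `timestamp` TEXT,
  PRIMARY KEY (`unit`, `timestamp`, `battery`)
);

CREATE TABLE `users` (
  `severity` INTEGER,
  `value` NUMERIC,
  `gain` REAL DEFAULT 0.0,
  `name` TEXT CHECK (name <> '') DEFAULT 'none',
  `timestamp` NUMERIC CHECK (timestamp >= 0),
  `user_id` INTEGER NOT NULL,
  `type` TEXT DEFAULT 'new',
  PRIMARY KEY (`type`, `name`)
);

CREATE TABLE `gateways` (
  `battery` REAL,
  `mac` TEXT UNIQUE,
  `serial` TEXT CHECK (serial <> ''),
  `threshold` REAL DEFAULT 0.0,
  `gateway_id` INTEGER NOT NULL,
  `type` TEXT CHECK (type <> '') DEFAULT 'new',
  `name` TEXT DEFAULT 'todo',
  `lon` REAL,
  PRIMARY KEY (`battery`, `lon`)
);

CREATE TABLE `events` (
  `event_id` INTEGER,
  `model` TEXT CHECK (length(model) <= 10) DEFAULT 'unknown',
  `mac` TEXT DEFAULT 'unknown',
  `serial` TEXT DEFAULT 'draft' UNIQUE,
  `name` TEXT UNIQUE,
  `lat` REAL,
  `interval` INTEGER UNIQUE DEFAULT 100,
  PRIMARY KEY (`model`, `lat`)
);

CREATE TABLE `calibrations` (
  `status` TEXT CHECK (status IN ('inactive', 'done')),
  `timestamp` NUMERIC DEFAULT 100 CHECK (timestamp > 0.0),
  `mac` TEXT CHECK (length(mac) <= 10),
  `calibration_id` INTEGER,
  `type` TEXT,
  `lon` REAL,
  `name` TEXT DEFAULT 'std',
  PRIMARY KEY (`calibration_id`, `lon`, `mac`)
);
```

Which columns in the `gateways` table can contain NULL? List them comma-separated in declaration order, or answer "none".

mac, serial, threshold, type, name

- battery: part of the PRIMARY KEY, which implies NOT NULL → not nullable.
- mac: UNIQUE does not imply NOT NULL → nullable.
- serial: CHECK does not forbid NULL (a CHECK constraint passes when its expression is NULL) → nullable.
- threshold: DEFAULT only fills an omitted column; an explicit NULL is still allowed → nullable.
- gateway_id: declared NOT NULL → not nullable.
- type: CHECK does not forbid NULL (a CHECK constraint passes when its expression is NULL) → nullable.
- name: DEFAULT only fills an omitted column; an explicit NULL is still allowed → nullable.
- lon: part of the PRIMARY KEY, which implies NOT NULL → not nullable.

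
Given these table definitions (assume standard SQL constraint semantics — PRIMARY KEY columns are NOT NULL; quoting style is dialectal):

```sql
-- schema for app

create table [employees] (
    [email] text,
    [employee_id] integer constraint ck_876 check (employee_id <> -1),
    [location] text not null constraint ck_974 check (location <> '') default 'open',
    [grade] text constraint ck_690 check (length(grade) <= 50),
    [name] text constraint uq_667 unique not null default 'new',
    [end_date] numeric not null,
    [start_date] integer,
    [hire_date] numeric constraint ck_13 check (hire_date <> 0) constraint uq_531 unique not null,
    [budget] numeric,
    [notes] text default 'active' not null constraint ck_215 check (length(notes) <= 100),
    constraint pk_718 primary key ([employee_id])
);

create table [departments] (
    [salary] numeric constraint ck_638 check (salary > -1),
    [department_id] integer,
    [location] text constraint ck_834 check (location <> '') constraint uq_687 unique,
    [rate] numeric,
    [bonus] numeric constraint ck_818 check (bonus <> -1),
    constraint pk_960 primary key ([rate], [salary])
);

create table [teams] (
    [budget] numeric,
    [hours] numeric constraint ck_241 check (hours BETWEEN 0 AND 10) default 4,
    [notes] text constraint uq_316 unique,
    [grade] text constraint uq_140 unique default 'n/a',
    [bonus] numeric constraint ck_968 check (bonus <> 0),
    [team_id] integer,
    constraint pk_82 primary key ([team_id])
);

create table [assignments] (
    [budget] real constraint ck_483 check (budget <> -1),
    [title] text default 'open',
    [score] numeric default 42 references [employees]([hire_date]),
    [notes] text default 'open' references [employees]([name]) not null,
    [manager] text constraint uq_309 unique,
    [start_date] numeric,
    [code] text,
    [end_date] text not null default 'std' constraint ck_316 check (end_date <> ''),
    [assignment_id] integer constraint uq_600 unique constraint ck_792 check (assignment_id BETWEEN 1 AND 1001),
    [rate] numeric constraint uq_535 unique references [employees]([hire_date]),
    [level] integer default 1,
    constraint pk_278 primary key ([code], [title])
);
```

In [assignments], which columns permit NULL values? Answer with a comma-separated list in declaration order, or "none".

- budget: CHECK does not forbid NULL (a CHECK constraint passes when its expression is NULL) → nullable.
- title: part of the PRIMARY KEY, which implies NOT NULL → not nullable.
- score: a foreign key column may be NULL unless separately constrained → nullable.
- notes: declared NOT NULL → not nullable.
- manager: UNIQUE does not imply NOT NULL → nullable.
- start_date: no NOT NULL constraint applies → nullable.
- code: part of the PRIMARY KEY, which implies NOT NULL → not nullable.
- end_date: declared NOT NULL → not nullable.
- assignment_id: CHECK does not forbid NULL (a CHECK constraint passes when its expression is NULL) → nullable.
- rate: a foreign key column may be NULL unless separately constrained → nullable.
- level: DEFAULT only fills an omitted column; an explicit NULL is still allowed → nullable.

budget, score, manager, start_date, assignment_id, rate, level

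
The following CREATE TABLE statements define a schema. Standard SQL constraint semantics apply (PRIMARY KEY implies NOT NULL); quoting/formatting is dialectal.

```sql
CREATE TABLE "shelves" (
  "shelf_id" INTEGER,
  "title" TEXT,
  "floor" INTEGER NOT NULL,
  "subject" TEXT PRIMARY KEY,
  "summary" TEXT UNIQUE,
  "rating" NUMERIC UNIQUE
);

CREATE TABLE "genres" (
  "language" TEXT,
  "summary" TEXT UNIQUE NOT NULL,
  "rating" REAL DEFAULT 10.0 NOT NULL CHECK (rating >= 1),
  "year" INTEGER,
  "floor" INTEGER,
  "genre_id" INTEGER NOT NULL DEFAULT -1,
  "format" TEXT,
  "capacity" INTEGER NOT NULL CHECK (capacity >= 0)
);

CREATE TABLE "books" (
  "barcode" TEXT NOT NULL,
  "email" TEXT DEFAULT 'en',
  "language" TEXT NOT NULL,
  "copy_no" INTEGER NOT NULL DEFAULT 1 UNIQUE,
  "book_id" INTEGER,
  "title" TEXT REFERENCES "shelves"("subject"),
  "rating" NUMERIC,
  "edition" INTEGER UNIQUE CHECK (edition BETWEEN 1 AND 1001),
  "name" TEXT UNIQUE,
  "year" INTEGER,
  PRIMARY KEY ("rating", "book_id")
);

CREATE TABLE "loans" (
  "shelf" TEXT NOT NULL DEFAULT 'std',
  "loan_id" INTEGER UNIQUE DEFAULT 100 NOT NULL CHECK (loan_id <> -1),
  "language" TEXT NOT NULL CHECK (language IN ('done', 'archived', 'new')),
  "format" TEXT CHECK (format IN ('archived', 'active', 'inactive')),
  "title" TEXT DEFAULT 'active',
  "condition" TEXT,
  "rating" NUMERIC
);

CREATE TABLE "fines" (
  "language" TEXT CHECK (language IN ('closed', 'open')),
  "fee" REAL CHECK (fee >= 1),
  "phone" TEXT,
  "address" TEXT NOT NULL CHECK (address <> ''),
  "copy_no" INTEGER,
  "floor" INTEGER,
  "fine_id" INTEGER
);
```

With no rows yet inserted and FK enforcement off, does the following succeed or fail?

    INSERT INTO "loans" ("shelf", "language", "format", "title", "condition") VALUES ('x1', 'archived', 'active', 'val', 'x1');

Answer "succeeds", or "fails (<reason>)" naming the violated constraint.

succeeds

NOT NULL columns: language is supplied; loan_id defaults to 100; shelf is supplied.
CHECK constraints: 'archived' satisfies (language IN ('done', 'archived', 'new')); 'active' satisfies (format IN ('archived', 'active', 'inactive')).
No constraint is violated.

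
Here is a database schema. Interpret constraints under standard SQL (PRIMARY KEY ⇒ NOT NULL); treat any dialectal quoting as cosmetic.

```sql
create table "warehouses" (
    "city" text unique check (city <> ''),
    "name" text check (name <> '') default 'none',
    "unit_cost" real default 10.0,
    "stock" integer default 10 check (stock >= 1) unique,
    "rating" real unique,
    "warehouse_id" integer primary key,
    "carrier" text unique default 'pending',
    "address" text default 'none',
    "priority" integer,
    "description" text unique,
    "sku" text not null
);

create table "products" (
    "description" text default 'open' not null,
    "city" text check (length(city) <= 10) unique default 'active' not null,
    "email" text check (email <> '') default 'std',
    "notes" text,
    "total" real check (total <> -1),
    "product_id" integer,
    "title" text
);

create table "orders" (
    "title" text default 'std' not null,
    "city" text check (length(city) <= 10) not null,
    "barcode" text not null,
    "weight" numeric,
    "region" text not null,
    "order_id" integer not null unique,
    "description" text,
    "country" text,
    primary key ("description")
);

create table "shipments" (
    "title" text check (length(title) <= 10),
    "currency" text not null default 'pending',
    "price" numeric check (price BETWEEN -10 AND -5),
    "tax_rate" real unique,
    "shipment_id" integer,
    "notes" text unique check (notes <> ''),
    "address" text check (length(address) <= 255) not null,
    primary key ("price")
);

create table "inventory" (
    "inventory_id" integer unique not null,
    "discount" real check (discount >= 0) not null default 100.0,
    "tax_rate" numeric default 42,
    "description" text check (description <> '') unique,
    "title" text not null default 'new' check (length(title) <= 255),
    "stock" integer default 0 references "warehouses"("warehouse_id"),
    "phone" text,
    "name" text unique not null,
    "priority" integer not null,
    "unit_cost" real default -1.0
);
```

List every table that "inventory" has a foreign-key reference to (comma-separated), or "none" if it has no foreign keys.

warehouses

- stock REFERENCES warehouses(warehouse_id).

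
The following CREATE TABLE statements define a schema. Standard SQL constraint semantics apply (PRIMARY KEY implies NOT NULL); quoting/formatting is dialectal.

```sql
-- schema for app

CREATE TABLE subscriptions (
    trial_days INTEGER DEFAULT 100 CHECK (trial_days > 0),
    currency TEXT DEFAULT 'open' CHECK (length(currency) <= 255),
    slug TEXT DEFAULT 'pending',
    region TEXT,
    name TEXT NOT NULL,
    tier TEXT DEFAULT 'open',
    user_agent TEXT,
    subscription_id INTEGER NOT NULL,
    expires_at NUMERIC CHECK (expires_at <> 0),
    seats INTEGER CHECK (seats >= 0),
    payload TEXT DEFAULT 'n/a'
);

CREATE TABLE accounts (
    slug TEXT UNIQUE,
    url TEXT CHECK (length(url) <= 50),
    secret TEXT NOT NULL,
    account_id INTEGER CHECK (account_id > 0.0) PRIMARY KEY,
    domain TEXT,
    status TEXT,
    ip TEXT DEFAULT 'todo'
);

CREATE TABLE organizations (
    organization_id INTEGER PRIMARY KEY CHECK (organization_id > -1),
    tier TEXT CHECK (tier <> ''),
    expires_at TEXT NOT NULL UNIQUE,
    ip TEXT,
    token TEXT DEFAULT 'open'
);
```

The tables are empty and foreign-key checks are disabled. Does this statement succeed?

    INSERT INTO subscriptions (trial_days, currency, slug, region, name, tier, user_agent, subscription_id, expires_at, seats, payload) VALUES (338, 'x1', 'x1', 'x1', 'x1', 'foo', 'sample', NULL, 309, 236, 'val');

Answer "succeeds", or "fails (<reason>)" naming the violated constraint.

fails (NOT NULL on subscription_id)

subscription_id is explicitly set to NULL, but subscription_id is declared NOT NULL.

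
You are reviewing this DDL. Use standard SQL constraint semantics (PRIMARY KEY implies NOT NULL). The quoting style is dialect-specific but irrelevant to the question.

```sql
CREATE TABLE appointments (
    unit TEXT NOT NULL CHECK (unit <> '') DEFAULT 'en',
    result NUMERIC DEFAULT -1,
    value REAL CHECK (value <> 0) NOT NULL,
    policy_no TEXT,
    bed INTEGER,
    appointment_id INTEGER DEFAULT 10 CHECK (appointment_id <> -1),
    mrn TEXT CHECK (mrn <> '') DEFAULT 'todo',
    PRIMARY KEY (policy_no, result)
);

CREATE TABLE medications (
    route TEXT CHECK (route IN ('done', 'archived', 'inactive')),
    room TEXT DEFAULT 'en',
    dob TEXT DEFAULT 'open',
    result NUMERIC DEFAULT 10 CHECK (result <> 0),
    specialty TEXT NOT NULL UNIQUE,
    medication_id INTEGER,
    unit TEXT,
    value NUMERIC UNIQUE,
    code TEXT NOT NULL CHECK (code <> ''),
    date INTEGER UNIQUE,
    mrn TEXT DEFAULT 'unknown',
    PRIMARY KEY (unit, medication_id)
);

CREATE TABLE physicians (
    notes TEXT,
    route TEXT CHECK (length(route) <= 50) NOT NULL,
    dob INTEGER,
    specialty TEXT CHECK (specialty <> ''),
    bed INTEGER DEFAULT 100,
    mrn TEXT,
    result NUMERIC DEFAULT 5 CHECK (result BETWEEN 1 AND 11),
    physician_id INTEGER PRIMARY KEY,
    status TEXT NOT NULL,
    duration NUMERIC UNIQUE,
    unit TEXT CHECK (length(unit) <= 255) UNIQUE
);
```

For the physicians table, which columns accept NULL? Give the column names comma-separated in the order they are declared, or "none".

notes, dob, specialty, bed, mrn, result, duration, unit

- notes: no NOT NULL constraint applies → nullable.
- route: declared NOT NULL → not nullable.
- dob: no NOT NULL constraint applies → nullable.
- specialty: CHECK does not forbid NULL (a CHECK constraint passes when its expression is NULL) → nullable.
- bed: DEFAULT only fills an omitted column; an explicit NULL is still allowed → nullable.
- mrn: no NOT NULL constraint applies → nullable.
- result: CHECK does not forbid NULL (a CHECK constraint passes when its expression is NULL) → nullable.
- physician_id: part of the PRIMARY KEY, which implies NOT NULL → not nullable.
- status: declared NOT NULL → not nullable.
- duration: UNIQUE does not imply NOT NULL → nullable.
- unit: CHECK does not forbid NULL (a CHECK constraint passes when its expression is NULL) → nullable.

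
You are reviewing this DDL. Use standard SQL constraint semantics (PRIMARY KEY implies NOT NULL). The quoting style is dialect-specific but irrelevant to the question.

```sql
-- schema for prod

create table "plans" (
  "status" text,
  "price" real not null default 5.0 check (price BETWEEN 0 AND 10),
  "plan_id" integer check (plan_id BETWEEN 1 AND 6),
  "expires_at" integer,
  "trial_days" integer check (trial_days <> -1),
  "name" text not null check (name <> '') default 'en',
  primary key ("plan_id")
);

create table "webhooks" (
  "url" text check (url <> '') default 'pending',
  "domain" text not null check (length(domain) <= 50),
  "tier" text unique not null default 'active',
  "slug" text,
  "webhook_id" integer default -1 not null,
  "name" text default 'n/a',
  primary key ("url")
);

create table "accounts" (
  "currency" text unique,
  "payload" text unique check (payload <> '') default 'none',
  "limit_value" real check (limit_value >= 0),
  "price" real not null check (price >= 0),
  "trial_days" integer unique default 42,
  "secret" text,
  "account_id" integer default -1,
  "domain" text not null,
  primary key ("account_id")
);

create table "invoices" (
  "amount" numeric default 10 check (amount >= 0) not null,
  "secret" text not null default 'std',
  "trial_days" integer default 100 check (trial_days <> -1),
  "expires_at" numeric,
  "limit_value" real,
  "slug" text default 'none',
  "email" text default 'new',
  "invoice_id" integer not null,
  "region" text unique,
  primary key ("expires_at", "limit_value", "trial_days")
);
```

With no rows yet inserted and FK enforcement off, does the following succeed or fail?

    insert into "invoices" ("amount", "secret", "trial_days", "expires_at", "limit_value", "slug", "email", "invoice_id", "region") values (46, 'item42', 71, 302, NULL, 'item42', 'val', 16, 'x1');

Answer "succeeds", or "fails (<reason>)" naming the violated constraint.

fails (NOT NULL on limit_value)

limit_value is explicitly set to NULL, but limit_value is part of the PRIMARY KEY (implied NOT NULL).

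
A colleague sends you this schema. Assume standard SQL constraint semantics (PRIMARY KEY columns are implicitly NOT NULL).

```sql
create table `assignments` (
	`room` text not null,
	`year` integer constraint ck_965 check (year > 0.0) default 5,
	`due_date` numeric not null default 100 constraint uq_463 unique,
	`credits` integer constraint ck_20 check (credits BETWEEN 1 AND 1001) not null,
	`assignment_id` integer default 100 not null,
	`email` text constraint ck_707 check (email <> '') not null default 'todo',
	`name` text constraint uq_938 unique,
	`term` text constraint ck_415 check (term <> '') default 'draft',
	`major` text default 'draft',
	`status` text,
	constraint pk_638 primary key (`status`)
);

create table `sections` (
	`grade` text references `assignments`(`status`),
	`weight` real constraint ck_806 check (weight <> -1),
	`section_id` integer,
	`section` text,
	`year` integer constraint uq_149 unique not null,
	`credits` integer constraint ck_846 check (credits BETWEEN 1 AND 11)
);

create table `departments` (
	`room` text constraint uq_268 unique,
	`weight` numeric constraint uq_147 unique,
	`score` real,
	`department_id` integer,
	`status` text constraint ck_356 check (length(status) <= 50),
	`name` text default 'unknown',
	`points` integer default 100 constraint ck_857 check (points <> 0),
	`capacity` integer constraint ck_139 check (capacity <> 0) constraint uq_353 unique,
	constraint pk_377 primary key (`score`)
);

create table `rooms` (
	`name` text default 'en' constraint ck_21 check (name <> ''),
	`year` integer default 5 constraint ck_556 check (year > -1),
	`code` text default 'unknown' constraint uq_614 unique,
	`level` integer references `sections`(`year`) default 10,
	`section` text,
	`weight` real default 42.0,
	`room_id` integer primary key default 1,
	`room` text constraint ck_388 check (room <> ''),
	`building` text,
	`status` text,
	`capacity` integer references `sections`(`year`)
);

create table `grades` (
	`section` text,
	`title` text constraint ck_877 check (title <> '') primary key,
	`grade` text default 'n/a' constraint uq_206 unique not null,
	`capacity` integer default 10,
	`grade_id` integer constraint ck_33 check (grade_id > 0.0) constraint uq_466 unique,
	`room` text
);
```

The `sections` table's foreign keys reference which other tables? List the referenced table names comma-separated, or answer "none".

assignments

- grade REFERENCES assignments(status).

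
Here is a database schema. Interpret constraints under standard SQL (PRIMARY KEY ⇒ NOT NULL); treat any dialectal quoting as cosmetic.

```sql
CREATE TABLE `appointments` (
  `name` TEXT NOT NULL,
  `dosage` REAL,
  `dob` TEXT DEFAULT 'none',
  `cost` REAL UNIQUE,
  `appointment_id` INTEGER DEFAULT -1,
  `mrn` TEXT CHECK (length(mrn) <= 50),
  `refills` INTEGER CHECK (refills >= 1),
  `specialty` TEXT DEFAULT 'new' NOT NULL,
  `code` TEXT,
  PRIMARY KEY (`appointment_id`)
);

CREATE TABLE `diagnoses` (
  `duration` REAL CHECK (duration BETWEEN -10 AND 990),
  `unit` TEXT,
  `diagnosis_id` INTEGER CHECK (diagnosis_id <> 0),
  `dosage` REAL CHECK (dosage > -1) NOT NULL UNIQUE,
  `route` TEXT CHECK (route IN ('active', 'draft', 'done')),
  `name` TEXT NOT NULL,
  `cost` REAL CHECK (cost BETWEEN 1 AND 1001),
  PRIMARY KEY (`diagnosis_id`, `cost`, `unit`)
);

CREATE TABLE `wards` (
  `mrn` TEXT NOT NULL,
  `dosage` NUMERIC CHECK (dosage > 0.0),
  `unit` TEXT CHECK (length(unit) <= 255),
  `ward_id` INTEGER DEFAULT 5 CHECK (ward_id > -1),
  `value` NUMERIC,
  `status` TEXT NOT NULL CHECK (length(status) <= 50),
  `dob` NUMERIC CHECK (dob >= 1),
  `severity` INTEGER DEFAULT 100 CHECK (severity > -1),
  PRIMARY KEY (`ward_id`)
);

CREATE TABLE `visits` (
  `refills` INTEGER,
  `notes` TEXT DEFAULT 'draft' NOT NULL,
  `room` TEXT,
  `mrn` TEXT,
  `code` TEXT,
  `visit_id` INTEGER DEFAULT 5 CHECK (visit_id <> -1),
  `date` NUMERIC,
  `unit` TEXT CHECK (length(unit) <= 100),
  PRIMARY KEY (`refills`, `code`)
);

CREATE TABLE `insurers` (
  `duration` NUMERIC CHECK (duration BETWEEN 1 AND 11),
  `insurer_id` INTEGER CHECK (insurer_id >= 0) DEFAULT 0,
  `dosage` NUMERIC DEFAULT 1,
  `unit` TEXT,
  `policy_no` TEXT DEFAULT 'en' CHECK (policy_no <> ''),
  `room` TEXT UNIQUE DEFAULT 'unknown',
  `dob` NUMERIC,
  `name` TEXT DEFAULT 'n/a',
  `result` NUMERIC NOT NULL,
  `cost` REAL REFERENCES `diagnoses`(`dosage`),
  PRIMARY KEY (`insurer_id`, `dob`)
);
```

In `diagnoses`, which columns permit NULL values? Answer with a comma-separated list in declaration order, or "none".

duration, route

- duration: CHECK does not forbid NULL (a CHECK constraint passes when its expression is NULL) → nullable.
- unit: part of the PRIMARY KEY, which implies NOT NULL → not nullable.
- diagnosis_id: part of the PRIMARY KEY, which implies NOT NULL → not nullable.
- dosage: declared NOT NULL → not nullable.
- route: CHECK does not forbid NULL (a CHECK constraint passes when its expression is NULL) → nullable.
- name: declared NOT NULL → not nullable.
- cost: part of the PRIMARY KEY, which implies NOT NULL → not nullable.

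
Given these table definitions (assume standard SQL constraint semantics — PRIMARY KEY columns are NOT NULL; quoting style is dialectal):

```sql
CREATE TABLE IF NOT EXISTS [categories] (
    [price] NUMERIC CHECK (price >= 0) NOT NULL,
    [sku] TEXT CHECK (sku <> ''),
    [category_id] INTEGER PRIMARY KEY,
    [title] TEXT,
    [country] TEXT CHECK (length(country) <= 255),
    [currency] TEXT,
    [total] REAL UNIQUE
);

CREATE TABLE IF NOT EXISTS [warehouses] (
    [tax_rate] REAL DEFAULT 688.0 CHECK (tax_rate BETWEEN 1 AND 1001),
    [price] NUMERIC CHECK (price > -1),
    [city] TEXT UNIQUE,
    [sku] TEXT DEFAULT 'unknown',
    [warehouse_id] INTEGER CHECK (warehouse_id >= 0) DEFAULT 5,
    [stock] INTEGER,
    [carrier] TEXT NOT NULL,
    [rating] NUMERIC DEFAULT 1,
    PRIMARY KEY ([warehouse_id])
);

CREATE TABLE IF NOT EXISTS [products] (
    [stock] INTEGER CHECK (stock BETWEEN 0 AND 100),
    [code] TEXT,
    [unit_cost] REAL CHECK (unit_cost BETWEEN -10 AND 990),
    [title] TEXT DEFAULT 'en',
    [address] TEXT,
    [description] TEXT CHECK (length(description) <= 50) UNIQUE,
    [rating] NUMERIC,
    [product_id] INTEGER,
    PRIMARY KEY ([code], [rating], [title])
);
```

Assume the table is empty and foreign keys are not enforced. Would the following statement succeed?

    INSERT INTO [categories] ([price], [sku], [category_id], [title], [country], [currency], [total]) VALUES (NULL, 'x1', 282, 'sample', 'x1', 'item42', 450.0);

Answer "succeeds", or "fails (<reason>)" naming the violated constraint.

price is explicitly set to NULL, but price is declared NOT NULL.

fails (NOT NULL on price)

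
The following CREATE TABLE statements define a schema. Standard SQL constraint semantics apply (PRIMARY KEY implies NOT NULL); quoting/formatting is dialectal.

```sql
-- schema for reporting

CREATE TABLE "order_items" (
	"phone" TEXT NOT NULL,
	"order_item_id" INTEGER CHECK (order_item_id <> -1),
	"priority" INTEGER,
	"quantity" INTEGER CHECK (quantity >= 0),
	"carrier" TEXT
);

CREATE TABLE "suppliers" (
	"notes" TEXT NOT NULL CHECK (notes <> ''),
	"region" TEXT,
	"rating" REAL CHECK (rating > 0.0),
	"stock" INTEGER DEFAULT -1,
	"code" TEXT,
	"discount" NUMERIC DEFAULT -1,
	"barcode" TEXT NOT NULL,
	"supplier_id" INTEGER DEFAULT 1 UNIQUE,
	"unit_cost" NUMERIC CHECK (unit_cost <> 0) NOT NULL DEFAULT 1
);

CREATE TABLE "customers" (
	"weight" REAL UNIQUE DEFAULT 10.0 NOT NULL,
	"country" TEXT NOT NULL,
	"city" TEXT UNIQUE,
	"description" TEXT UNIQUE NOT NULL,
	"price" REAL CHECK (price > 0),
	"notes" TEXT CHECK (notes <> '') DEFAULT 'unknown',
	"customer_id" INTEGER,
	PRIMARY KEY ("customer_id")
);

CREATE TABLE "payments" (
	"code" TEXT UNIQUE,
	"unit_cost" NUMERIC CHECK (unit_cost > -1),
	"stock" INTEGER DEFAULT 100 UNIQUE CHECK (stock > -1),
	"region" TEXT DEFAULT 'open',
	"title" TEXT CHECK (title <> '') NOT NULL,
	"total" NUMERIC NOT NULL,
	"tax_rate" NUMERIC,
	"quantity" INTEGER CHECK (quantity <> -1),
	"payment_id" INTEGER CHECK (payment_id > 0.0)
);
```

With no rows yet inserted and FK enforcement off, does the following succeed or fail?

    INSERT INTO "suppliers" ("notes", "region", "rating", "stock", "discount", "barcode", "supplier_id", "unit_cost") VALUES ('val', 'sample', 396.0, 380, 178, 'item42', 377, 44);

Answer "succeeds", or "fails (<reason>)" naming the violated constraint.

NOT NULL columns: barcode is supplied; notes is supplied; unit_cost is supplied.
CHECK constraints: 'val' satisfies (notes <> ''); 396.0 satisfies (rating > 0.0); 44 satisfies (unit_cost <> 0).
No constraint is violated.

succeeds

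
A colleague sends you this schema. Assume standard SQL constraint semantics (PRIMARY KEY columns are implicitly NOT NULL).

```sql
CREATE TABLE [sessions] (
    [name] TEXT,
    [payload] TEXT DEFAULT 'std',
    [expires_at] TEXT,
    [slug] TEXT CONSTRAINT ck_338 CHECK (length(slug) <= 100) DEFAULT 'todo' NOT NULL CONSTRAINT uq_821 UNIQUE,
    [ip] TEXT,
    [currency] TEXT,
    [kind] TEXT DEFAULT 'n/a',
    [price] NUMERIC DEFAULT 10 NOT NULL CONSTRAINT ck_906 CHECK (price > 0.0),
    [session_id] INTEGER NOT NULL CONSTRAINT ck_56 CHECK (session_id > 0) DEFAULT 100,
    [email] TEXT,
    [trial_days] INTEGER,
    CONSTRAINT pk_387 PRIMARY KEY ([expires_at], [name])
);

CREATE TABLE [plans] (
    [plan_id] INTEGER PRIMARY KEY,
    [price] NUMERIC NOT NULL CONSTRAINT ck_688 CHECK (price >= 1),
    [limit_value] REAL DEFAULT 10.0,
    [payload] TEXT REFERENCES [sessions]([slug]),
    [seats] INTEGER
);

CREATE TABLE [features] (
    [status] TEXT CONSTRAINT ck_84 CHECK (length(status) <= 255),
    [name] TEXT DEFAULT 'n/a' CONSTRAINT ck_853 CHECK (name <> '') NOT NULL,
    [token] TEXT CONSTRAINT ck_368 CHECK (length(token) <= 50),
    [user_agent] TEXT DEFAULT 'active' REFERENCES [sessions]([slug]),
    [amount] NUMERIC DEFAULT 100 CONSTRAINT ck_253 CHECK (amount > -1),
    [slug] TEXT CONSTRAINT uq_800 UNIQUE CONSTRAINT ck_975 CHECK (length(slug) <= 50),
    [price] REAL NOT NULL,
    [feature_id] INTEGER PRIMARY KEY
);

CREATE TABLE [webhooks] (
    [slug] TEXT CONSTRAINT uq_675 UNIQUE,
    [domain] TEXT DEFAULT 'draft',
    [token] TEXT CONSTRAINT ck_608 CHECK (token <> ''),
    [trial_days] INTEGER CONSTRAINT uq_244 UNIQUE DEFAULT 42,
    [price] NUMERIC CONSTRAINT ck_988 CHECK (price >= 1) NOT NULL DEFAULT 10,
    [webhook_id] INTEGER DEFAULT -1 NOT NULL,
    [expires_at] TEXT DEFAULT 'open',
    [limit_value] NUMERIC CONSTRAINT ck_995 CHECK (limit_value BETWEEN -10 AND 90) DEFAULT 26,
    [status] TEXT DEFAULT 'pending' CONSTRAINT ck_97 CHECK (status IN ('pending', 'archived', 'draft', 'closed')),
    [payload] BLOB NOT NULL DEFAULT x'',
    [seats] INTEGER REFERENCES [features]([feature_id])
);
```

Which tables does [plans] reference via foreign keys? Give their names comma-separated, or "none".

- payload REFERENCES sessions(slug).

sessions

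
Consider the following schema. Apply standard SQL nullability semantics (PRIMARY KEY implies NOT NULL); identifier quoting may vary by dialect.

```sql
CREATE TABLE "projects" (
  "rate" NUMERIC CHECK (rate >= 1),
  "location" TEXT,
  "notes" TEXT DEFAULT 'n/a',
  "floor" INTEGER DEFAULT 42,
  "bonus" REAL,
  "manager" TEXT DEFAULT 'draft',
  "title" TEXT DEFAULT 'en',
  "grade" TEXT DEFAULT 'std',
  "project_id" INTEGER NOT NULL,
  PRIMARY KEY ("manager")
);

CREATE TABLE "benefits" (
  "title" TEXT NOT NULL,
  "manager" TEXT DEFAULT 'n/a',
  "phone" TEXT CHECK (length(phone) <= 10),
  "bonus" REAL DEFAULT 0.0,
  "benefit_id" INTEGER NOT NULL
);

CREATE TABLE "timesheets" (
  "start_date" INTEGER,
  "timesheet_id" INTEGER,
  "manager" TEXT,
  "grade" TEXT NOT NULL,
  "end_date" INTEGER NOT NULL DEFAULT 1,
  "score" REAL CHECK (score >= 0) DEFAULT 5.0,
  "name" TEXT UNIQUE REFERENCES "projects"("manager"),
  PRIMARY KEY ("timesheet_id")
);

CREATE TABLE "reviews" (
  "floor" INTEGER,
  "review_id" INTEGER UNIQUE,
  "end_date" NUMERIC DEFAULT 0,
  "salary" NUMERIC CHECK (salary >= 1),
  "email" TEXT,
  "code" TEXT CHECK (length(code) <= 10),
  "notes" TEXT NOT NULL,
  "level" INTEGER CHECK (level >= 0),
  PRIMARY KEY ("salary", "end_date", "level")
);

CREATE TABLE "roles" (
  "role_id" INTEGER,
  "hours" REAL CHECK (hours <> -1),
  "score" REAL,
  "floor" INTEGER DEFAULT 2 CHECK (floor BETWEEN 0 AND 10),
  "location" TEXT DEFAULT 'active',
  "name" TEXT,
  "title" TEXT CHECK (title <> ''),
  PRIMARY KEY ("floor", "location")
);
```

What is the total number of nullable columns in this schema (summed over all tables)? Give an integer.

23

projects: 7 nullable (rate, location, notes, floor, bonus, title, grade — PK (manager) and explicit NOT NULL columns excluded).
benefits: 3 nullable (manager, phone, bonus — PK none and explicit NOT NULL columns excluded).
timesheets: 4 nullable (start_date, manager, score, name — PK (timesheet_id) and explicit NOT NULL columns excluded).
reviews: 4 nullable (floor, review_id, email, code — PK (salary, end_date, level) and explicit NOT NULL columns excluded).
roles: 5 nullable (role_id, hours, score, name, title — PK (floor, location) and explicit NOT NULL columns excluded).
Total: 7 + 3 + 4 + 4 + 5 = 23.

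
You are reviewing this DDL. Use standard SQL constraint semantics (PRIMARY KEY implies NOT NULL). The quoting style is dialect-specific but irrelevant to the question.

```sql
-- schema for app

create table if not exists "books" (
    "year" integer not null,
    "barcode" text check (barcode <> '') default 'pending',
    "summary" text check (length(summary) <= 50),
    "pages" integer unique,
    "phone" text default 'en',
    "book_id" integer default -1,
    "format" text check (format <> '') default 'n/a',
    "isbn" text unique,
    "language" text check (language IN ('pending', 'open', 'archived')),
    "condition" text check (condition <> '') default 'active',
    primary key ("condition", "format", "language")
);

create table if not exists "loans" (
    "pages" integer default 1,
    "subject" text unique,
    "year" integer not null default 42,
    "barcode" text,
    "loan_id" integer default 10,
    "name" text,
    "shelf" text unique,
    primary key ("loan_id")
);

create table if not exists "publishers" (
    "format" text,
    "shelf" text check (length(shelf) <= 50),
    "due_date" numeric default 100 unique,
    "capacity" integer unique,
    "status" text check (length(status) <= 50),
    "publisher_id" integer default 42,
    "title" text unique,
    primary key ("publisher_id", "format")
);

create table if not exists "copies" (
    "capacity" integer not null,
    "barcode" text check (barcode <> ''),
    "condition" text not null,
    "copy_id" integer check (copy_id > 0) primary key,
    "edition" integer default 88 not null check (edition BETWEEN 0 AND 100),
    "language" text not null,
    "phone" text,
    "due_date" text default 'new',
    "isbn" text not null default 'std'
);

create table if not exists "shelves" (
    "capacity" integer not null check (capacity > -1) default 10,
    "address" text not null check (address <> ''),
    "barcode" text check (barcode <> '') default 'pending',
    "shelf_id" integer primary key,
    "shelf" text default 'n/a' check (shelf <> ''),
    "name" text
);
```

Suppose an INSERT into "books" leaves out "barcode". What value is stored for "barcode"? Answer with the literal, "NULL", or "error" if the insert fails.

barcode has an explicit DEFAULT 'pending'.
When the column is omitted from an INSERT, that default is used.

'pending'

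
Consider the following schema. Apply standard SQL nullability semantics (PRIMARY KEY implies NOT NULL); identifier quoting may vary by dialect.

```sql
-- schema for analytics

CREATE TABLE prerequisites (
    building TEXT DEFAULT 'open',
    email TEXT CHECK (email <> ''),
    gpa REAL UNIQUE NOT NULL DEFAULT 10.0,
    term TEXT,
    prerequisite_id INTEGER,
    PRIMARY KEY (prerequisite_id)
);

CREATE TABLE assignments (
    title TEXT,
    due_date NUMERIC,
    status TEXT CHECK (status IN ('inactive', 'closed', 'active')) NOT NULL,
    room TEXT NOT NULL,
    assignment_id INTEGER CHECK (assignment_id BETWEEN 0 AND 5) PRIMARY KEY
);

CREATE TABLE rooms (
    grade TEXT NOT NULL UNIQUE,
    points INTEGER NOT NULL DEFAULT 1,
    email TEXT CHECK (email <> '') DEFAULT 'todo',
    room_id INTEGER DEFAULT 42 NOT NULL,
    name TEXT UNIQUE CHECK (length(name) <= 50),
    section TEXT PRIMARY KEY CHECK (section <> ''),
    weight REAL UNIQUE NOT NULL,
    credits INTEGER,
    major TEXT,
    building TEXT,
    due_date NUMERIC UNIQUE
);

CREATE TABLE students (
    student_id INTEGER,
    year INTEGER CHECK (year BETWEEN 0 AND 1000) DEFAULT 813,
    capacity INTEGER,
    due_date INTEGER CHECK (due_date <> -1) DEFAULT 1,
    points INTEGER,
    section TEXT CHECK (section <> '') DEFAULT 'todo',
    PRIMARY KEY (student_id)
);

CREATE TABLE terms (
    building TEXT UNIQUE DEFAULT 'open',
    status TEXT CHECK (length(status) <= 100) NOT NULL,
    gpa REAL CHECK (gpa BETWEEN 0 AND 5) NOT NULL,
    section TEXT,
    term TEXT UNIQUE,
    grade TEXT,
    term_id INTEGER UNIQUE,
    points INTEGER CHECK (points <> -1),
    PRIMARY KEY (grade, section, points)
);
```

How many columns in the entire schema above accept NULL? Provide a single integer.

prerequisites: 3 nullable (building, email, term — PK (prerequisite_id) and explicit NOT NULL columns excluded).
assignments: 2 nullable (title, due_date — PK (assignment_id) and explicit NOT NULL columns excluded).
rooms: 6 nullable (email, name, credits, major, building, due_date — PK (section) and explicit NOT NULL columns excluded).
students: 5 nullable (year, capacity, due_date, points, section — PK (student_id) and explicit NOT NULL columns excluded).
terms: 3 nullable (building, term, term_id — PK (grade, section, points) and explicit NOT NULL columns excluded).
Total: 3 + 2 + 6 + 5 + 3 = 19.

19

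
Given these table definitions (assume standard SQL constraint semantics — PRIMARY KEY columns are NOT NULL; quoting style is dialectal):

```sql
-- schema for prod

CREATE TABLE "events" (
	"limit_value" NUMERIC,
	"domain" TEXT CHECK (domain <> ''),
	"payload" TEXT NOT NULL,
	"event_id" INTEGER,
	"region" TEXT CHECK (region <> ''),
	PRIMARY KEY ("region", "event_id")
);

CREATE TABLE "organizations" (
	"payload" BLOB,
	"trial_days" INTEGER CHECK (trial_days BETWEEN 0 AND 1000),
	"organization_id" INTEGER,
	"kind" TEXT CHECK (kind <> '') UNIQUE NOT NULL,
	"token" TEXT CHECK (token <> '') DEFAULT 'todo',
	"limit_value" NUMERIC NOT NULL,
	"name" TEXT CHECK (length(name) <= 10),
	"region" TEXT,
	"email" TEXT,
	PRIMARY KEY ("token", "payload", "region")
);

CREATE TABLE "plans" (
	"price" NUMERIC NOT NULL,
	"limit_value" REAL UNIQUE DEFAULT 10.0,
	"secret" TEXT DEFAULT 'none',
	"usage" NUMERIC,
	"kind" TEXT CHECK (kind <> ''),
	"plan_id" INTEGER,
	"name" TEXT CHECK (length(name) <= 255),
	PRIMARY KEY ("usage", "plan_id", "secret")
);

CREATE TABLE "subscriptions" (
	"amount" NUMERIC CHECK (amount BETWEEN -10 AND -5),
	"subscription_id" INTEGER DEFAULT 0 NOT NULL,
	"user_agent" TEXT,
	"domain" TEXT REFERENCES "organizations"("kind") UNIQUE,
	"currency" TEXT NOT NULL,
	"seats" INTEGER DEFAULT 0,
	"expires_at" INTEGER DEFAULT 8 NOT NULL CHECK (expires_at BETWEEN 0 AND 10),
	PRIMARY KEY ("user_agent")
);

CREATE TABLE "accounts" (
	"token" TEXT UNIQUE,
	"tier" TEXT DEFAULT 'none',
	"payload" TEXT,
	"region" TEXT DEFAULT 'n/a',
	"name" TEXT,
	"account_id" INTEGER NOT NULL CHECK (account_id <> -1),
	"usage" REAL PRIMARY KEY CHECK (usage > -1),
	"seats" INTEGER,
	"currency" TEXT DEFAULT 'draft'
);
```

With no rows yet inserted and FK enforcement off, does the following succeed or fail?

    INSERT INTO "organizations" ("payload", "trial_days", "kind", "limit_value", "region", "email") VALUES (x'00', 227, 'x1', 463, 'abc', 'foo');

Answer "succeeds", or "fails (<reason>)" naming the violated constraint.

NOT NULL columns: kind is supplied; limit_value is supplied; payload is supplied; region is supplied; token defaults to 'todo'.
CHECK constraints: 227 satisfies (trial_days BETWEEN 0 AND 1000); 'x1' satisfies (kind <> '').
No constraint is violated.

succeeds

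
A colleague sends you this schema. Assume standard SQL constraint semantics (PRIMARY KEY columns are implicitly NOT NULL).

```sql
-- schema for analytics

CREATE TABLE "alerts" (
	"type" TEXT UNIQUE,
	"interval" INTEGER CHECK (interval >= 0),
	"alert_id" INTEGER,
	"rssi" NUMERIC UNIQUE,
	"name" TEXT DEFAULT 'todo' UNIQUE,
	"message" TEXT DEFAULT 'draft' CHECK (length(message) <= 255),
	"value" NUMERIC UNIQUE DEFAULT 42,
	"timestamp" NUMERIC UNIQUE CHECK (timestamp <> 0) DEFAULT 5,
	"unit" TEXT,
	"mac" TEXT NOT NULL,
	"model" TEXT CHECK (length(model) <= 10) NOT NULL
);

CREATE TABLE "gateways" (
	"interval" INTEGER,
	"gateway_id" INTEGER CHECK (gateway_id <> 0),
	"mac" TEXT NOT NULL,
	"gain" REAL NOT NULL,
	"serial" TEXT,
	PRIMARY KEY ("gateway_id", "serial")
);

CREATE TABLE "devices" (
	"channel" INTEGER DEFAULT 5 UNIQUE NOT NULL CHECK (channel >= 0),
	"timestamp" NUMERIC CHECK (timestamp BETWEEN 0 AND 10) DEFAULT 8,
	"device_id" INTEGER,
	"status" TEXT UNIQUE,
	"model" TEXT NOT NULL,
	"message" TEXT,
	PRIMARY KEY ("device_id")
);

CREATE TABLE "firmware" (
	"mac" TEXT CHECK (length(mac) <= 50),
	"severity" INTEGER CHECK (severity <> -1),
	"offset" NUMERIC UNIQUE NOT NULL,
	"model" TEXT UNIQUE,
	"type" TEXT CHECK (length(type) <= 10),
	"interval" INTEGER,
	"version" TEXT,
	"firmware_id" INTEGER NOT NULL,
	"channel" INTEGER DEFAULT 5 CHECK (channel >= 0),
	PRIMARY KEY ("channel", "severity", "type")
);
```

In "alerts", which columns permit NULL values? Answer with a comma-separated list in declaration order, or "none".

type, interval, alert_id, rssi, name, message, value, timestamp, unit

- type: UNIQUE does not imply NOT NULL → nullable.
- interval: CHECK does not forbid NULL (a CHECK constraint passes when its expression is NULL) → nullable.
- alert_id: no NOT NULL constraint applies → nullable.
- rssi: UNIQUE does not imply NOT NULL → nullable.
- name: UNIQUE does not imply NOT NULL → nullable.
- message: CHECK does not forbid NULL (a CHECK constraint passes when its expression is NULL) → nullable.
- value: UNIQUE does not imply NOT NULL → nullable.
- timestamp: CHECK does not forbid NULL (a CHECK constraint passes when its expression is NULL) → nullable.
- unit: no NOT NULL constraint applies → nullable.
- mac: declared NOT NULL → not nullable.
- model: declared NOT NULL → not nullable.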